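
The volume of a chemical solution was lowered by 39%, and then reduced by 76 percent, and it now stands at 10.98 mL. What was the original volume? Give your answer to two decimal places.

The overall multiplier applied was 0.61 × 0.24 = 0.1464.
So the original volume was 10.98 ÷ 0.1464 = 75.00 mL.

75.00 mL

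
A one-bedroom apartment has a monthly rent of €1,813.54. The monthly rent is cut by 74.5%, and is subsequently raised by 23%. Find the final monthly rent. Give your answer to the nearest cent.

€568.82

Apply the 74.5% decrease: €1,813.54 × 0.255 = €462.4527.
Apply the 23% increase: €462.4527 × 1.23 = €568.816821 ≈ €568.82.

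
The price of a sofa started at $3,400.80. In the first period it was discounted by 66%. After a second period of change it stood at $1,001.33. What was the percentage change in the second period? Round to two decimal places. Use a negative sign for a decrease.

-13.40%

After the first period: $3,400.80 × 0.34 = $1156.272.
Second-period multiplier: $1,001.33 ÷ $1156.272 ≈ 0.865999.
That is a change of -13.40%.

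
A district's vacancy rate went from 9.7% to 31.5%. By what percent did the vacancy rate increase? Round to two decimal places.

224.74%

The change is 31.5 − 9.7 = 21.8 percentage points.
Relative to the original 9.7%, that is 21.8 ÷ 9.7 ≈ 224.74%.
So the vacancy rate rose by 224.74%.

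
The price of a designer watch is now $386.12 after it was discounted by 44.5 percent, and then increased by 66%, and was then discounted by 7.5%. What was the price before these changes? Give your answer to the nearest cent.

$453.08

The overall multiplier applied was 0.555 × 1.66 × 0.925 = 0.8522025.
So the original price was $386.12 ÷ 0.8522025 ≈ $453.08.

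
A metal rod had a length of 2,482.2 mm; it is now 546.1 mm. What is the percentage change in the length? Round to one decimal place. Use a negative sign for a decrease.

Change: 546.1 − 2,482.2 = -1,936.1.
Relative to the original: -1,936.1 ÷ 2,482.2 ≈ -78.0%.

-78.0%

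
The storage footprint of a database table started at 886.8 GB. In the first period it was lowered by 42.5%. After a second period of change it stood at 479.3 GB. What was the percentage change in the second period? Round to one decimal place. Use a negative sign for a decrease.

-6.0%

After the first period: 886.8 × 0.575 = 509.91.
Second-period multiplier: 479.3 ÷ 509.91 ≈ 0.93997.
That is a change of -6.0%.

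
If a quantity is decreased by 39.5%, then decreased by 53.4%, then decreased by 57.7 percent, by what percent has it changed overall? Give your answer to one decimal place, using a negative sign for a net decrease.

A 39.5% decrease multiplies by 0.605.
Then a 53.4% decrease: 0.605 × 0.466 = 0.28193.
Then a 57.7% decrease: 0.28193 × 0.423 = 0.11925639.
Overall factor 0.11925639, i.e. -88.1%.

-88.1%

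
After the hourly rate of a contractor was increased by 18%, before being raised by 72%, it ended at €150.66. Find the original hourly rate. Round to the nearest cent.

€74.23

The overall multiplier applied was 1.18 × 1.72 = 2.0296.
So the original hourly rate was €150.66 ÷ 2.0296 ≈ €74.23.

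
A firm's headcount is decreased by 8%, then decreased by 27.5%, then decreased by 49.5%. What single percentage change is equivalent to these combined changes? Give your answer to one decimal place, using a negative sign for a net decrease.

The combined multiplier is 0.92 × 0.725 × 0.505 = 0.336835.
That corresponds to a decrease of 66.3%.

-66.3%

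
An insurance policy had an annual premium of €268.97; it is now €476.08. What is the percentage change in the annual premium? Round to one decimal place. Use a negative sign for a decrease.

Change: €476.08 − €268.97 = €207.11.
Relative to the original: €207.11 ÷ €268.97 ≈ 77.0%.

77.0%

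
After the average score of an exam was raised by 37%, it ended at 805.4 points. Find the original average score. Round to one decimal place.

The overall multiplier applied was 1.37.
So the original average score was 805.4 ÷ 1.37 ≈ 587.9 points.

587.9 points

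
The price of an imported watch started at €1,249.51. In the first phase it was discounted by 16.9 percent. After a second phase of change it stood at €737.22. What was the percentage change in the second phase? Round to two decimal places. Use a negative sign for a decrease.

-29.00%

After the first phase: €1,249.51 × 0.831 = €1038.34281.
Second-phase multiplier: €737.22 ÷ €1038.34281 ≈ 0.709997.
That is a change of -29.00%.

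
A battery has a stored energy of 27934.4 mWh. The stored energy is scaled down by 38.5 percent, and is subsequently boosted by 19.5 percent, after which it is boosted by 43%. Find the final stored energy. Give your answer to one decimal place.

Apply the 38.5% decrease: 27934.4 × 0.615 = 17179.656.
19.5% increase: 17179.656 × 1.195 = 20529.68892.
43% increase: 20529.68892 × 1.43 = 29357.4551556 ≈ 29357.5.

29357.5 mWh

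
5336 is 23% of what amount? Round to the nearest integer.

5336 ÷ 0.23 = 23200.

23200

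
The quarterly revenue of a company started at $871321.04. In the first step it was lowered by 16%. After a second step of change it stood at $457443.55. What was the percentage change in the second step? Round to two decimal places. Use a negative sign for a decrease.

-37.50%

After the first step: $871321.04 × 0.84 = $731909.6736.
Second-step multiplier: $457443.55 ÷ $731909.6736 ≈ 0.625.
That is a change of -37.50%.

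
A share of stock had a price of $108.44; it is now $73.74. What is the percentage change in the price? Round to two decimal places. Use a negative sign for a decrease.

Change: $73.74 − $108.44 = -$34.70.
Relative to the original: -$34.70 ÷ $108.44 ≈ -32.00%.

-32.00%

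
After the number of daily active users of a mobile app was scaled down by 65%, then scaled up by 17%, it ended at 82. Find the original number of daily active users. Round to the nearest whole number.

200

The overall multiplier applied was 0.35 × 1.17 = 0.4095.
So the original number of daily active users was 82 ÷ 0.4095 ≈ 200.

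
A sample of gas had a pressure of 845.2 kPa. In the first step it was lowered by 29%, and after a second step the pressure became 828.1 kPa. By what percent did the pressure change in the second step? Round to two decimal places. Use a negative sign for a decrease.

After the first step: 845.2 × 0.71 = 600.092.
Second-step multiplier: 828.1 ÷ 600.092 ≈ 1.379955.
That is a change of 38.00%.

38.00%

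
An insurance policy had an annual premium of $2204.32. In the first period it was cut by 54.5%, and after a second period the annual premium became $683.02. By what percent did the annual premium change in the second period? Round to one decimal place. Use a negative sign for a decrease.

-31.9%

After the first period: $2204.32 × 0.455 = $1002.9656.
Second-period multiplier: $683.02 ÷ $1002.9656 ≈ 0.681.
That is a change of -31.9%.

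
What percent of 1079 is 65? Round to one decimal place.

6.0%

65 ÷ 1079 ≈ 6.0%.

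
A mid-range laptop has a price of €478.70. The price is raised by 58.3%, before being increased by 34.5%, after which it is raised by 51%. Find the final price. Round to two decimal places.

€1539.02

Each change multiplies by a factor: 1.583 × 1.345 × 1.51 = 3.21499385.
€478.70 × 3.21499385 = €1539.017555995 ≈ €1539.02.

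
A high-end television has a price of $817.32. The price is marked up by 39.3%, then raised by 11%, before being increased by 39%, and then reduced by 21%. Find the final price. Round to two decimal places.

Each change multiplies by a factor: 1.393 × 1.11 × 1.39 × 0.79 = 1.697915163.
$817.32 × 1.697915163 = $1387.74002102316 ≈ $1387.74.

$1387.74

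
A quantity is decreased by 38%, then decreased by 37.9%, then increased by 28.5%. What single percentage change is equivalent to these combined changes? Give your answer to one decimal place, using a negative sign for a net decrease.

The combined multiplier is 0.62 × 0.621 × 1.285 = 0.4947507.
That corresponds to a decrease of 50.5%.

-50.5%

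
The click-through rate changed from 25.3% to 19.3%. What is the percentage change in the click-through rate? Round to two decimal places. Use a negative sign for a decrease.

The change is 19.3 − 25.3 = -6.0 percentage points.
Relative to the original 25.3%, that is -6.0 ÷ 25.3 ≈ -23.72%.

-23.72%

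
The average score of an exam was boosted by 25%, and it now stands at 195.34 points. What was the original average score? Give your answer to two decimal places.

156.27 points

The overall multiplier applied was 1.25.
So the original average score was 195.34 ÷ 1.25 ≈ 156.27 points.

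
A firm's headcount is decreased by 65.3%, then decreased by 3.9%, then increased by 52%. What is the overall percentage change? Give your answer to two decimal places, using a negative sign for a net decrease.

-49.31%

A 65.3% decrease multiplies by 0.347.
Then a 3.9% decrease: 0.347 × 0.961 = 0.333467.
Then a 52% increase: 0.333467 × 1.52 = 0.50686984.
Overall factor 0.50686984, i.e. -49.31%.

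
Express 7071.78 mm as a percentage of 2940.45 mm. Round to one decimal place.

7071.78 mm ÷ 2940.45 mm ≈ 240.5%.

240.5%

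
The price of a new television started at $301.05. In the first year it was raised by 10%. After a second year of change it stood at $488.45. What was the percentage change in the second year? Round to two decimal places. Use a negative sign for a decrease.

47.50%

After the first year: $301.05 × 1.1 = $331.155.
Second-year multiplier: $488.45 ÷ $331.155 ≈ 1.474989.
That is a change of 47.50%.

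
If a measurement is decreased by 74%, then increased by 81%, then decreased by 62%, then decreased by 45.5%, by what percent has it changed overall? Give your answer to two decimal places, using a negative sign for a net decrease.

-90.25%

The combined multiplier is 0.26 × 1.81 × 0.38 × 0.545 = 0.09746126.
That corresponds to a decrease of 90.25%.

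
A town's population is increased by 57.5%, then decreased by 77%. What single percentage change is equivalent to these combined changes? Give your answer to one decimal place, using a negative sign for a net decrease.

-63.8%

A 57.5% increase multiplies by 1.575.
Then a 77% decrease: 1.575 × 0.23 = 0.36225.
Overall factor 0.36225, i.e. -63.8%.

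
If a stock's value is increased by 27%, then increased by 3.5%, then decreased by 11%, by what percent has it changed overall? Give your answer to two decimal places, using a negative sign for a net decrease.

16.99%

A 27% increase multiplies by 1.27.
Then a 3.5% increase: 1.27 × 1.035 = 1.31445.
Then an 11% decrease: 1.31445 × 0.89 = 1.1698605.
Overall factor 1.1698605, i.e. 16.99%.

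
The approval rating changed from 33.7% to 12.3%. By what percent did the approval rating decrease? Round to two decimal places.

63.50%

The change is 12.3 − 33.7 = -21.4 percentage points.
Relative to the original 33.7%, that is -21.4 ÷ 33.7 ≈ -63.50%.
So the approval rating fell by 63.50%.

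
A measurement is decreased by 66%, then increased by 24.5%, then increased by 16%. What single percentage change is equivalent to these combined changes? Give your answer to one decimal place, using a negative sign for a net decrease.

A 66% decrease multiplies by 0.34.
Then a 24.5% increase: 0.34 × 1.245 = 0.4233.
Then a 16% increase: 0.4233 × 1.16 = 0.491028.
Overall factor 0.491028, i.e. -50.9%.

-50.9%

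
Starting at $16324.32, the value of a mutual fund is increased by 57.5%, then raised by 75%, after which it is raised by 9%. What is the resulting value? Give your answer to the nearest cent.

$49043.36

Each change multiplies by a factor: 1.575 × 1.75 × 1.09 = 3.0043125.
$16324.32 × 3.0043125 = $49043.35863 ≈ $49043.36.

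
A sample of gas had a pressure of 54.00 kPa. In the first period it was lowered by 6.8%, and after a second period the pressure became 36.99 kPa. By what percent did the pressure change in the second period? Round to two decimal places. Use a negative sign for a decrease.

After the first period: 54.00 × 0.932 = 50.328.
Second-period multiplier: 36.99 ÷ 50.328 ≈ 0.734979.
That is a change of -26.50%.

-26.50%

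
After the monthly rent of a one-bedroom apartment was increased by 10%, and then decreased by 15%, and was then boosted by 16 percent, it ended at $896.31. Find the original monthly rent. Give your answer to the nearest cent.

Undoing the 16% increase: $896.31 ÷ 1.16 ≈ $772.681034.
Undoing the 15% decrease: $772.681034 ÷ 0.85 ≈ $909.036511.
Undoing the 10% increase: $909.036511 ÷ 1.1 ≈ $826.40.

$826.40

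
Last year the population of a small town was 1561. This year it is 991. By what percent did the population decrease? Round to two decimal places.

Change: 991 − 1561 = -570.
Relative to the original: -570 ÷ 1561 ≈ -36.52%.
So the population decreased by 36.52%.

36.52%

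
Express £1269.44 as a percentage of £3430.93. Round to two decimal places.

£1269.44 ÷ £3430.93 ≈ 37.00%.

37.00%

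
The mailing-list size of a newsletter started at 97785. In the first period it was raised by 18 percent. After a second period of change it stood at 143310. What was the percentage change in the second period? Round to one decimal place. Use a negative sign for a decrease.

After the first period: 97785 × 1.18 = 115386.3.
Second-period multiplier: 143310 ÷ 115386.3 ≈ 1.242.
That is a change of 24.2%.

24.2%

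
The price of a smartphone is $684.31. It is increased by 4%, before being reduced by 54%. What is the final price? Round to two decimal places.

After the 4% increase: $684.31 × 1.04 = $711.6824.
After the 54% decrease: $711.6824 × 0.46 = $327.373904 ≈ $327.37.

$327.37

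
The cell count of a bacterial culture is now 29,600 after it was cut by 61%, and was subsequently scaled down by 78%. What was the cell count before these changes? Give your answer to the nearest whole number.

344,988

The overall multiplier applied was 0.39 × 0.22 = 0.0858.
So the original cell count was 29,600 ÷ 0.0858 ≈ 344,988.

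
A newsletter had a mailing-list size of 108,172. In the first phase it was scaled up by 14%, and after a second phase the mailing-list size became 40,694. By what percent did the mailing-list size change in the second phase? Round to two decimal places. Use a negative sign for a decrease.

-67.00%

After the first phase: 108,172 × 1.14 = 123316.08.
Second-phase multiplier: 40,694 ÷ 123316.08 ≈ 0.329998.
That is a change of -67.00%.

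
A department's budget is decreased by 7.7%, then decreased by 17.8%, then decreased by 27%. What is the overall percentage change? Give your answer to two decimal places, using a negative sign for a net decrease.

-44.61%

A 7.7% decrease multiplies by 0.923.
Then a 17.8% decrease: 0.923 × 0.822 = 0.758706.
Then a 27% decrease: 0.758706 × 0.73 = 0.55385538.
Overall factor 0.55385538, i.e. -44.61%.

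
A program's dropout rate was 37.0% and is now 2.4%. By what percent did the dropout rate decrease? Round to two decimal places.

93.51%

The change is 2.4 − 37.0 = -34.6 percentage points.
Relative to the original 37.0%, that is -34.6 ÷ 37.0 ≈ -93.51%.
So the dropout rate fell by 93.51%.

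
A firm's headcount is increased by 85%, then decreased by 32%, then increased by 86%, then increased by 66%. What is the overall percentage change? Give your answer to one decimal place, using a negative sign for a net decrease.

The combined multiplier is 1.85 × 0.68 × 1.86 × 1.66 = 3.8842008.
That corresponds to an increase of 288.4%.

288.4%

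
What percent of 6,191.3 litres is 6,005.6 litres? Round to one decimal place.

6,005.6 litres ÷ 6,191.3 litres ≈ 97.0%.

97.0%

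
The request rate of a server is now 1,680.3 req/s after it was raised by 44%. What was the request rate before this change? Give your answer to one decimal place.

1,166.9 req/s

The overall multiplier applied was 1.44.
So the original request rate was 1,680.3 ÷ 1.44 ≈ 1,166.9 req/s.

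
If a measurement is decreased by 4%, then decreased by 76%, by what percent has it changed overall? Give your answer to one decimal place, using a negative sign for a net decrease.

The combined multiplier is 0.96 × 0.24 = 0.2304.
That corresponds to a decrease of 77.0%.

-77.0%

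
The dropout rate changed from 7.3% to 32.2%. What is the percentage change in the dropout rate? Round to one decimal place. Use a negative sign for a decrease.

341.1%

The change is 32.2 − 7.3 = 24.9 percentage points.
Relative to the original 7.3%, that is 24.9 ÷ 7.3 ≈ 341.1%.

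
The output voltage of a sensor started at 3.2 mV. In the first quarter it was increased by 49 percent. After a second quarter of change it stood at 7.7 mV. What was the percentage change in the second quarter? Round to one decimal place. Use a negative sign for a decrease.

After the first quarter: 3.2 × 1.49 = 4.768.
Second-quarter multiplier: 7.7 ÷ 4.768 ≈ 1.61493.
That is a change of 61.5%.

61.5%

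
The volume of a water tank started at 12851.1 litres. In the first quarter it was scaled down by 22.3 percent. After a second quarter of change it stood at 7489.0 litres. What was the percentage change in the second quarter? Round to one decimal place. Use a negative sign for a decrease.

-25.0%

After the first quarter: 12851.1 × 0.777 = 9985.3047.
Second-quarter multiplier: 7489.0 ÷ 9985.3047 ≈ 0.75.
That is a change of -25.0%.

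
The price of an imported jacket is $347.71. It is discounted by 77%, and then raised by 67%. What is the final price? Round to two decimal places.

Apply the 77% decrease: $347.71 × 0.23 = $79.9733.
Apply the 67% increase: $79.9733 × 1.67 = $133.555411 ≈ $133.56.

$133.56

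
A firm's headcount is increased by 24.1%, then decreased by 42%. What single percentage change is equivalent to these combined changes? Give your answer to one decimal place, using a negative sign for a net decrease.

-28.0%

A 24.1% increase multiplies by 1.241.
Then a 42% decrease: 1.241 × 0.58 = 0.71978.
Overall factor 0.71978, i.e. -28.0%.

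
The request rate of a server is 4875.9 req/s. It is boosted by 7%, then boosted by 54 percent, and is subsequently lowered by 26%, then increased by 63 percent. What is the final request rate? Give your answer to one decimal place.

9691.2 req/s

After the 7% increase: 4875.9 × 1.07 = 5217.213.
54% increase: 5217.213 × 1.54 = 8034.50802.
After the 26% decrease: 8034.50802 × 0.74 = 5945.5359348.
After the 63% increase: 5945.5359348 × 1.63 = 9691.223573724 ≈ 9691.2.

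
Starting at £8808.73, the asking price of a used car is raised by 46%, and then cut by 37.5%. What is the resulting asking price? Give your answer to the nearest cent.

£8037.97

Apply the 46% increase: £8808.73 × 1.46 = £12860.7458.
Apply the 37.5% decrease: £12860.7458 × 0.625 = £8037.966125 ≈ £8037.97.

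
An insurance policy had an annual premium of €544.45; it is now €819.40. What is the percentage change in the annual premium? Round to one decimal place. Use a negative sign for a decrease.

Change: €819.40 − €544.45 = €274.95.
Relative to the original: €274.95 ÷ €544.45 ≈ 50.5%.

50.5%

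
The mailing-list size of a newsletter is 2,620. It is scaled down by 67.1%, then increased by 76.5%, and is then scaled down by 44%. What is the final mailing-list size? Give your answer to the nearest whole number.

852

After the 67.1% decrease: 2,620 × 0.329 = 861.98.
Apply the 76.5% increase: 861.98 × 1.765 = 1521.3947.
44% decrease: 1521.3947 × 0.56 = 851.981032 ≈ 852.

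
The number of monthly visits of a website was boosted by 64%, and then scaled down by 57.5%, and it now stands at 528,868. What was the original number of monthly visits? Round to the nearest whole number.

758,778

The overall multiplier applied was 1.64 × 0.425 = 0.697.
So the original number of monthly visits was 528,868 ÷ 0.697 ≈ 758,778.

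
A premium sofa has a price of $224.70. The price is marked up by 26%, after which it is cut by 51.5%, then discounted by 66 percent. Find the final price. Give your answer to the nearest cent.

Each change multiplies by a factor: 1.26 × 0.485 × 0.34 = 0.207774.
$224.70 × 0.207774 = $46.6868178 ≈ $46.69.

$46.69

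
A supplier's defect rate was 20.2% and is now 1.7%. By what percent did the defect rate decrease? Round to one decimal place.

The change is 1.7 − 20.2 = -18.5 percentage points.
Relative to the original 20.2%, that is -18.5 ÷ 20.2 ≈ -91.6%.
So the defect rate fell by 91.6%.

91.6%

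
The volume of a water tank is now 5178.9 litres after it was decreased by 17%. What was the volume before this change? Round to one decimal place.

6239.6 litres

The overall multiplier applied was 0.83.
So the original volume was 5178.9 ÷ 0.83 ≈ 6239.6 litres.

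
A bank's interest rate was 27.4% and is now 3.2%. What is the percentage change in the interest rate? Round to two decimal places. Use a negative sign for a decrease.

The change is 3.2 − 27.4 = -24.2 percentage points.
Relative to the original 27.4%, that is -24.2 ÷ 27.4 ≈ -88.32%.

-88.32%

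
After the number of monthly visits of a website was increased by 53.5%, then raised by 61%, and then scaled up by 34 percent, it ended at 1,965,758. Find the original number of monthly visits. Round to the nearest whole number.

The overall multiplier applied was 1.535 × 1.61 × 1.34 = 3.311609.
So the original number of monthly visits was 1,965,758 ÷ 3.311609 ≈ 593,596.

593,596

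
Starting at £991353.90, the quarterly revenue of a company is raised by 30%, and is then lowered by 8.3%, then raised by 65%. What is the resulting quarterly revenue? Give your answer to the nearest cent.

£1949958.42

Each change multiplies by a factor: 1.3 × 0.917 × 1.65 = 1.966965.
£991353.90 × 1.966965 = £1949958.4239135 ≈ £1949958.42.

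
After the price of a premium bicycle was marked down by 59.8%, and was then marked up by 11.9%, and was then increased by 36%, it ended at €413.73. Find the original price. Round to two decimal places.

Undoing the 36% increase: €413.73 ÷ 1.36 ≈ €304.213235.
Undoing the 11.9% increase: €304.213235 ÷ 1.119 ≈ €271.861693.
Undoing the 59.8% decrease: €271.861693 ÷ 0.402 ≈ €676.27.

€676.27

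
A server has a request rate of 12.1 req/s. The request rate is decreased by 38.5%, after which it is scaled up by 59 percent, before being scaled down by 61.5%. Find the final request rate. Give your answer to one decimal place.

4.6 req/s

After the 38.5% decrease: 12.1 × 0.615 = 7.4415.
Apply the 59% increase: 7.4415 × 1.59 = 11.831985.
After the 61.5% decrease: 11.831985 × 0.385 = 4.555314225 ≈ 4.6.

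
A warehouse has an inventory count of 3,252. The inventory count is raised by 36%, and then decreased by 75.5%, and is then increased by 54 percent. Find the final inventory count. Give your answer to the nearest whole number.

1,669

Each change multiplies by a factor: 1.36 × 0.245 × 1.54 = 0.513128.
3,252 × 0.513128 = 1668.692256 ≈ 1,669.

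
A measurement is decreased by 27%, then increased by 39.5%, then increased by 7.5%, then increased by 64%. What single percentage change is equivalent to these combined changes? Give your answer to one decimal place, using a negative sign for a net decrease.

A 27% decrease multiplies by 0.73.
Then a 39.5% increase: 0.73 × 1.395 = 1.01835.
Then a 7.5% increase: 1.01835 × 1.075 = 1.09472625.
Then a 64% increase: 1.09472625 × 1.64 = 1.79535105.
Overall factor 1.79535105, i.e. 79.5%.

79.5%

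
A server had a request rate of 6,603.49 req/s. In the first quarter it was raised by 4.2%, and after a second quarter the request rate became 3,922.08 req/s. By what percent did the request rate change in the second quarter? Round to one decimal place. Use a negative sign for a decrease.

-43.0%

After the first quarter: 6,603.49 × 1.042 = 6880.83658.
Second-quarter multiplier: 3,922.08 ÷ 6880.83658 ≈ 0.57.
That is a change of -43.0%.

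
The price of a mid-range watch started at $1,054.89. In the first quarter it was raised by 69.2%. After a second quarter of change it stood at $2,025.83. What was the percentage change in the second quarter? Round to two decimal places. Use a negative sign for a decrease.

13.50%

After the first quarter: $1,054.89 × 1.692 = $1784.87388.
Second-quarter multiplier: $2,025.83 ÷ $1784.87388 ≈ 1.134999.
That is a change of 13.50%.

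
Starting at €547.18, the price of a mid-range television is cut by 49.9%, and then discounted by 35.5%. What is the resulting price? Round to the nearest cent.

Each change multiplies by a factor: 0.501 × 0.645 = 0.323145.
€547.18 × 0.323145 = €176.8184811 ≈ €176.82.

€176.82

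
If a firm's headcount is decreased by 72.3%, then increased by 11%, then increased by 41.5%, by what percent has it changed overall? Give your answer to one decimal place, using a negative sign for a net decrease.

-56.5%

The combined multiplier is 0.277 × 1.11 × 1.415 = 0.43507005.
That corresponds to a decrease of 56.5%.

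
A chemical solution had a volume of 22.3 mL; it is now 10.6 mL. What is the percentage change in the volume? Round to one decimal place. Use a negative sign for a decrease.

-52.5%

Change: 10.6 − 22.3 = -11.7.
Relative to the original: -11.7 ÷ 22.3 ≈ -52.5%.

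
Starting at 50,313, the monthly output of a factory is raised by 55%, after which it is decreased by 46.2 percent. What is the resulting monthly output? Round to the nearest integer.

Each change multiplies by a factor: 1.55 × 0.538 = 0.8339.
50,313 × 0.8339 = 41956.0107 ≈ 41,956.

41,956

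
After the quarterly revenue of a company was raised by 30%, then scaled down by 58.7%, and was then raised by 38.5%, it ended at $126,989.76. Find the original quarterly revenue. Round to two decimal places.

$170,775.48

Undoing the 38.5% increase: $126,989.76 ÷ 1.385 ≈ $91689.357401.
Undoing the 58.7% decrease: $91689.357401 ÷ 0.413 ≈ $222008.1293.
Undoing the 30% increase: $222008.1293 ÷ 1.3 ≈ $170,775.48.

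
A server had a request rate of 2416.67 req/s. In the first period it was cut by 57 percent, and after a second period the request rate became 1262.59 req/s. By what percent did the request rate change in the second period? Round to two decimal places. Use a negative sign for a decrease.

21.50%

After the first period: 2416.67 × 0.43 = 1039.1681.
Second-period multiplier: 1262.59 ÷ 1039.1681 ≈ 1.215001.
That is a change of 21.50%.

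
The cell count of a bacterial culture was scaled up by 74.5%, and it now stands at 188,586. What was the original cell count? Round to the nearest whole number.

108,072

The overall multiplier applied was 1.745.
So the original cell count was 188,586 ÷ 1.745 ≈ 108,072.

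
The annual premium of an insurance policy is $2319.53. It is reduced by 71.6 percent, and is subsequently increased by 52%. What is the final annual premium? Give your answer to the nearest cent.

Each change multiplies by a factor: 0.284 × 1.52 = 0.43168.
$2319.53 × 0.43168 = $1001.2947104 ≈ $1001.29.

$1001.29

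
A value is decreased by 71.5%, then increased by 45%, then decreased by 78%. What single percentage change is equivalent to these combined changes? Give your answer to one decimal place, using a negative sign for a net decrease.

-90.9%

A 71.5% decrease multiplies by 0.285.
Then a 45% increase: 0.285 × 1.45 = 0.41325.
Then a 78% decrease: 0.41325 × 0.22 = 0.090915.
Overall factor 0.090915, i.e. -90.9%.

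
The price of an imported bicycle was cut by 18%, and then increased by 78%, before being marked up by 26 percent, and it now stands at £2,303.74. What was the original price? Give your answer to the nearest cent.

Undoing the 26% increase: £2,303.74 ÷ 1.26 ≈ £1828.365079.
Undoing the 78% increase: £1828.365079 ÷ 1.78 ≈ £1027.171393.
Undoing the 18% decrease: £1027.171393 ÷ 0.82 ≈ £1,252.65.

£1,252.65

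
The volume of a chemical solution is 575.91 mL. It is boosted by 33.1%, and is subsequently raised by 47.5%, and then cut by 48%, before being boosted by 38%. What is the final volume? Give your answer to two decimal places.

Each change multiplies by a factor: 1.331 × 1.475 × 0.52 × 1.38 = 1.40881026.
575.91 × 1.40881026 = 811.3479168366 ≈ 811.35.

811.35 mL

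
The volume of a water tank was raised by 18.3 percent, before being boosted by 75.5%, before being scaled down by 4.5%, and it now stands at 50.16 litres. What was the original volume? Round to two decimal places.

The overall multiplier applied was 1.183 × 1.755 × 0.955 = 1.982737575.
So the original volume was 50.16 ÷ 1.982737575 ≈ 25.30 litres.

25.30 litres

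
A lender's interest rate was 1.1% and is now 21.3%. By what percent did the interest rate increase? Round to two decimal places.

The change is 21.3 − 1.1 = 20.2 percentage points.
Relative to the original 1.1%, that is 20.2 ÷ 1.1 ≈ 1836.36%.
So the interest rate rose by 1836.36%.

1836.36%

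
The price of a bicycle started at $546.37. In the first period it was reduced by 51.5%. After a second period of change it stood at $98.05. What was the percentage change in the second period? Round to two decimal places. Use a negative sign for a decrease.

-63.00%

After the first period: $546.37 × 0.485 = $264.98945.
Second-period multiplier: $98.05 ÷ $264.98945 ≈ 0.370015.
That is a change of -63.00%.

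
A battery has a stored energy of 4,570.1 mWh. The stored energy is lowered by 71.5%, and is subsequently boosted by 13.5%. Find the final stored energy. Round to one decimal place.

1,478.3 mWh

Each change multiplies by a factor: 0.285 × 1.135 = 0.323475.
4,570.1 × 0.323475 = 1478.3130975 ≈ 1,478.3.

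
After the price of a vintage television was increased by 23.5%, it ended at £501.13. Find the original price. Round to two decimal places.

The overall multiplier applied was 1.235.
So the original price was £501.13 ÷ 1.235 ≈ £405.77.

£405.77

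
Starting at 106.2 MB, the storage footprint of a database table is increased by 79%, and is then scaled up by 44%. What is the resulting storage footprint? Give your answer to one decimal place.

273.7 MB

79% increase: 106.2 × 1.79 = 190.098.
Apply the 44% increase: 190.098 × 1.44 = 273.74112 ≈ 273.7.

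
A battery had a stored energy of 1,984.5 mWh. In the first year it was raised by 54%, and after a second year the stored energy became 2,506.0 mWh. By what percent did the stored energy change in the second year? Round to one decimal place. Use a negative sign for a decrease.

After the first year: 1,984.5 × 1.54 = 3056.13.
Second-year multiplier: 2,506.0 ÷ 3056.13 ≈ 0.81999.
That is a change of -18.0%.

-18.0%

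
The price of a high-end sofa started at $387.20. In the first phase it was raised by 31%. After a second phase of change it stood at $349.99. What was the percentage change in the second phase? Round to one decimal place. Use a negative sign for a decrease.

-31.0%

After the first phase: $387.20 × 1.31 = $507.232.
Second-phase multiplier: $349.99 ÷ $507.232 ≈ 0.69.
That is a change of -31.0%.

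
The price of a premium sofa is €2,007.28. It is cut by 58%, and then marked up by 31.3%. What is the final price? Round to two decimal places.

Each change multiplies by a factor: 0.42 × 1.313 = 0.55146.
€2,007.28 × 0.55146 = €1106.9346288 ≈ €1,106.93.

€1,106.93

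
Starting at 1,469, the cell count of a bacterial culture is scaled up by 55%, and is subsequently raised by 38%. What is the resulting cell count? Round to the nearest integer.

Each change multiplies by a factor: 1.55 × 1.38 = 2.139.
1,469 × 2.139 = 3142.191 ≈ 3,142.

3,142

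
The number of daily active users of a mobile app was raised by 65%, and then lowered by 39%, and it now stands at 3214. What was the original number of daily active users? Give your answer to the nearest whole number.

3193

The overall multiplier applied was 1.65 × 0.61 = 1.0065.
So the original number of daily active users was 3214 ÷ 1.0065 ≈ 3193.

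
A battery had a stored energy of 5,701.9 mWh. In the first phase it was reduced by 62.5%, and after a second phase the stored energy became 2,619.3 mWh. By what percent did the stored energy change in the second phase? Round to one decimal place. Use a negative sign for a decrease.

22.5%

After the first phase: 5,701.9 × 0.375 = 2138.2125.
Second-phase multiplier: 2,619.3 ÷ 2138.2125 ≈ 1.225.
That is a change of 22.5%.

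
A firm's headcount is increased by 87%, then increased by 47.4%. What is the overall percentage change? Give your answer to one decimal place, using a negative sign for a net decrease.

175.6%

An 87% increase multiplies by 1.87.
Then a 47.4% increase: 1.87 × 1.474 = 2.75638.
Overall factor 2.75638, i.e. 175.6%.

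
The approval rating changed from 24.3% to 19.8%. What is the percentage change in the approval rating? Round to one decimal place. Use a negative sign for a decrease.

The change is 19.8 − 24.3 = -4.5 percentage points.
Relative to the original 24.3%, that is -4.5 ÷ 24.3 ≈ -18.5%.

-18.5%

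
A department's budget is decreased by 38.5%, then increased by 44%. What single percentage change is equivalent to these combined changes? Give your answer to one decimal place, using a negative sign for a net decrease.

-11.4%

A 38.5% decrease multiplies by 0.615.
Then a 44% increase: 0.615 × 1.44 = 0.8856.
Overall factor 0.8856, i.e. -11.4%.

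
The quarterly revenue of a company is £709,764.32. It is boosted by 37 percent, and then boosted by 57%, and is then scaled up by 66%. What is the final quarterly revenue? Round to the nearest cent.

£2,534,209.25

Each change multiplies by a factor: 1.37 × 1.57 × 1.66 = 3.570494.
£709,764.32 × 3.570494 = £2534209.24597408 ≈ £2,534,209.25.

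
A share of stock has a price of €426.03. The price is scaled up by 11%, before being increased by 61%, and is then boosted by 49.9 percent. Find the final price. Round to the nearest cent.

Apply the 11% increase: €426.03 × 1.11 = €472.8933.
61% increase: €472.8933 × 1.61 = €761.358213.
After the 49.9% increase: €761.358213 × 1.499 = €1141.275961287 ≈ €1141.28.

€1141.28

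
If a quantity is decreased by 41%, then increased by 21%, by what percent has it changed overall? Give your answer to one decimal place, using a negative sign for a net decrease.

-28.6%

The combined multiplier is 0.59 × 1.21 = 0.7139.
That corresponds to a decrease of 28.6%.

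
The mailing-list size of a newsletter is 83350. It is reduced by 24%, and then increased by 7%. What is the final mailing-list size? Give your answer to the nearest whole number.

67780

Each change multiplies by a factor: 0.76 × 1.07 = 0.8132.
83350 × 0.8132 = 67780.22 ≈ 67780.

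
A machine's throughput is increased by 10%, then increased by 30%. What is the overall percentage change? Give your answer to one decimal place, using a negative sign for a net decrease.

The combined multiplier is 1.1 × 1.3 = 1.43.
That corresponds to an increase of 43.0%.

43.0%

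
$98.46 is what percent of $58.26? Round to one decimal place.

169.0%

$98.46 ÷ $58.26 ≈ 169.0%.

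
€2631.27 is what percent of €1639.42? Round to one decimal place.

160.5%

€2631.27 ÷ €1639.42 ≈ 160.5%.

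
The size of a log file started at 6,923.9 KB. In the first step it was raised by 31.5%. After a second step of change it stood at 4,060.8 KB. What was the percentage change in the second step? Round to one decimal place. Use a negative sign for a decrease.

-55.4%

After the first step: 6,923.9 × 1.315 = 9104.9285.
Second-step multiplier: 4,060.8 ÷ 9104.9285 ≈ 0.446.
That is a change of -55.4%.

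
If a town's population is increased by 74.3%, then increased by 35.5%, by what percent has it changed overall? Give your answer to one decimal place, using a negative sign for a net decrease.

The combined multiplier is 1.743 × 1.355 = 2.361765.
That corresponds to an increase of 136.2%.

136.2%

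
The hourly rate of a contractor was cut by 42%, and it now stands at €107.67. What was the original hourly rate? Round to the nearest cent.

The overall multiplier applied was 0.58.
So the original hourly rate was €107.67 ÷ 0.58 ≈ €185.64.

€185.64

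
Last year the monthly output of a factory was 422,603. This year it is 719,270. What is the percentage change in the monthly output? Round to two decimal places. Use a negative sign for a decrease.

70.20%

Change: 719,270 − 422,603 = 296,667.
Relative to the original: 296,667 ÷ 422,603 ≈ 70.20%.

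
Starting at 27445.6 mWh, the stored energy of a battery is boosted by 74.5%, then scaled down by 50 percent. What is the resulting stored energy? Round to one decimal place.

After the 74.5% increase: 27445.6 × 1.745 = 47892.572.
Apply the 50% decrease: 47892.572 × 0.5 = 23946.286 ≈ 23946.3.

23946.3 mWh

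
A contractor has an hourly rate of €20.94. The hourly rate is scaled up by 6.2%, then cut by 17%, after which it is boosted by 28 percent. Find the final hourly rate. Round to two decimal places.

Each change multiplies by a factor: 1.062 × 0.83 × 1.28 = 1.1282688.
€20.94 × 1.1282688 = €23.625948672 ≈ €23.63.

€23.63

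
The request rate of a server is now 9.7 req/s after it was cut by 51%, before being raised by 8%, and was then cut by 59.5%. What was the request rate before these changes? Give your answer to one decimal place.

45.3 req/s

The overall multiplier applied was 0.49 × 1.08 × 0.405 = 0.214326.
So the original request rate was 9.7 ÷ 0.214326 ≈ 45.3 req/s.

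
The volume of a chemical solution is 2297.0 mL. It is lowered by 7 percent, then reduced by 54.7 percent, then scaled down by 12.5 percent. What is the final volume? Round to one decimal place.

846.7 mL

Apply the 7% decrease: 2297.0 × 0.93 = 2136.21.
Apply the 54.7% decrease: 2136.21 × 0.453 = 967.70313.
Apply the 12.5% decrease: 967.70313 × 0.875 = 846.74023875 ≈ 846.7.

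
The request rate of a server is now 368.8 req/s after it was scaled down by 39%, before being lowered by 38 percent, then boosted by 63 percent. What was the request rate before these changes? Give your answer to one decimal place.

Undoing the 63% increase: 368.8 ÷ 1.63 ≈ 226.257669.
Undoing the 38% decrease: 226.257669 ÷ 0.62 ≈ 364.931724.
Undoing the 39% decrease: 364.931724 ÷ 0.61 ≈ 598.2 req/s.

598.2 req/s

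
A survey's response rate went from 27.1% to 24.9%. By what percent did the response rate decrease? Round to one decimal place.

The change is 24.9 − 27.1 = -2.2 percentage points.
Relative to the original 27.1%, that is -2.2 ÷ 27.1 ≈ -8.1%.
So the response rate fell by 8.1%.

8.1%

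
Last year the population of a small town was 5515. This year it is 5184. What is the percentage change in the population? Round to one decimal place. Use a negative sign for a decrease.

-6.0%

Change: 5184 − 5515 = -331.
Relative to the original: -331 ÷ 5515 ≈ -6.0%.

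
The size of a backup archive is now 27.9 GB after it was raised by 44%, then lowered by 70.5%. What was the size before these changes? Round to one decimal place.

65.7 GB

Undoing the 70.5% decrease: 27.9 ÷ 0.295 ≈ 94.576271.
Undoing the 44% increase: 94.576271 ÷ 1.44 ≈ 65.7 GB.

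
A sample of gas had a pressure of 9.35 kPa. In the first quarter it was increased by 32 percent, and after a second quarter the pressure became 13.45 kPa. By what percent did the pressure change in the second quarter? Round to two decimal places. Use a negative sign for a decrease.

8.98%

After the first quarter: 9.35 × 1.32 = 12.342.
Second-quarter multiplier: 13.45 ÷ 12.342 ≈ 1.089775.
That is a change of 8.98%.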